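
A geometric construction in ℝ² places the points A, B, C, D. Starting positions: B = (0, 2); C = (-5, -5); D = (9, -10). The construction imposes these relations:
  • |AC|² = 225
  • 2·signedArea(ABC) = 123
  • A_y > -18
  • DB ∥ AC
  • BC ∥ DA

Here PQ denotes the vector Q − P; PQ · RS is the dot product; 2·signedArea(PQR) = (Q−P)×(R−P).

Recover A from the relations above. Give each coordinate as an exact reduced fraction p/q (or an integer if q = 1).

A = (4, -17)

1. A_x = 4  [DB ∥ AC ∩ BC ∥ DA]
2. A_y = -17  [DB ∥ AC ∩ BC ∥ DA]
   → A = (4, -17)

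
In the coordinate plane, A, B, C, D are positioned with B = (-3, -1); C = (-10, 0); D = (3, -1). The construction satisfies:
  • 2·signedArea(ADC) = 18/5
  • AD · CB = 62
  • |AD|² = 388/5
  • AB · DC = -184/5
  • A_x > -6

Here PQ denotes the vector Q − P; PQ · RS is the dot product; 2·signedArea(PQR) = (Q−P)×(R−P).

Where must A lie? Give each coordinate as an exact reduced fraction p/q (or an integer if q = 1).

1. A_x = -29/5  [AB · DC = -184/5 ∩ AD · CB = 62]
2. A_y = -3/5  [AB · DC = -184/5 ∩ AD · CB = 62]
   → A = (-29/5, -3/5)

A = (-29/5, -3/5)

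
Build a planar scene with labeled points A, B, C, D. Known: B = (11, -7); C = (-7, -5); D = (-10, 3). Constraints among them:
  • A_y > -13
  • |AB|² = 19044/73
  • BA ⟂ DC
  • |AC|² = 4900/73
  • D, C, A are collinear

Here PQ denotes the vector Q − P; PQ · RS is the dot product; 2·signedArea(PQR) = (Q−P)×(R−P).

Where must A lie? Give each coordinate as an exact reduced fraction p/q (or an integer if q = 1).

1. A_x = -301/73  [D, C, A are collinear ∩ BA ⟂ DC]
2. A_y = -925/73  [D, C, A are collinear ∩ BA ⟂ DC]
   → A = (-301/73, -925/73)

A = (-301/73, -925/73)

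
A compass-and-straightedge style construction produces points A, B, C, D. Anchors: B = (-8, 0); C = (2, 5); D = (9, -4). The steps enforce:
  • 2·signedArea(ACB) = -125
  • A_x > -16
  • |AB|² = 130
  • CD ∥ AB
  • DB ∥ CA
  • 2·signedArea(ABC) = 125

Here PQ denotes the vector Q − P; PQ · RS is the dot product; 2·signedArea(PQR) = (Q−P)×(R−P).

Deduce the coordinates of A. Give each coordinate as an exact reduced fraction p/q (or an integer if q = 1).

A = (-15, 9)

1. A_x = -15  [CD ∥ AB ∩ DB ∥ CA]
2. A_y = 9  [CD ∥ AB ∩ DB ∥ CA]
   → A = (-15, 9)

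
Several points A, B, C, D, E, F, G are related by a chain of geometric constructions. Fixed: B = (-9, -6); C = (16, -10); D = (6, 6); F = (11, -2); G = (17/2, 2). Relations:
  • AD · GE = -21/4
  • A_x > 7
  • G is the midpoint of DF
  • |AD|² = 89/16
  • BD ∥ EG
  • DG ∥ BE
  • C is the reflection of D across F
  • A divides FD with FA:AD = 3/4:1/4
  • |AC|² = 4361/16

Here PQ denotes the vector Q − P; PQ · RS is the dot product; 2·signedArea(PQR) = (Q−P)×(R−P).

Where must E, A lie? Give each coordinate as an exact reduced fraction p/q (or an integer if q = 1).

1. E_x = -13/2  [BD ∥ EG ∩ DG ∥ BE]
2. E_y = -10  [BD ∥ EG ∩ DG ∥ BE]
   → E = (-13/2, -10)
3. A_x = 29/4  [A divides FD with FA:AD = 3/4:1/4]
4. A_y = 4  [A divides FD with FA:AD = 3/4:1/4]
   → A = (29/4, 4)

A = (29/4, 4)
E = (-13/2, -10)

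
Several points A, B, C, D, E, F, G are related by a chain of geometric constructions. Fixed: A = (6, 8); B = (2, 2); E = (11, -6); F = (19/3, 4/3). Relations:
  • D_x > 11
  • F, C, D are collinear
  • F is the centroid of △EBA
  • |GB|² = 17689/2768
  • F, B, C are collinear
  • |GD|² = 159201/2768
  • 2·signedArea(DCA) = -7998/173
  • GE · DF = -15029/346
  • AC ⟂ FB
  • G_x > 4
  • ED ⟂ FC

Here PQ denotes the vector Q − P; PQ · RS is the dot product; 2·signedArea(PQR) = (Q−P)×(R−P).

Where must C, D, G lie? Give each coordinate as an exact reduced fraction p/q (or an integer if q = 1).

1. C_x = 866/173  [F, B, C are collinear ∩ AC ⟂ FB]
2. C_y = 266/173  [F, B, C are collinear ∩ AC ⟂ FB]
   → C = (866/173, 266/173)
3. D_x = 2075/173  [F, C, D are collinear ∩ ED ⟂ FC]
4. D_y = 80/173  [F, C, D are collinear ∩ ED ⟂ FC]
   → D = (2075/173, 80/173)
5. G_x = 3113/692  [line 2938/519·x + -452/519·y + -24973/1038 = 0 ∩ |GD|² = 159201/2768]
6. G_y = 559/346  [line 2938/519·x + -452/519·y + -24973/1038 = 0 ∩ |GD|² = 159201/2768]
   → G = (3113/692, 559/346)

C = (866/173, 266/173)
D = (2075/173, 80/173)
G = (3113/692, 559/346)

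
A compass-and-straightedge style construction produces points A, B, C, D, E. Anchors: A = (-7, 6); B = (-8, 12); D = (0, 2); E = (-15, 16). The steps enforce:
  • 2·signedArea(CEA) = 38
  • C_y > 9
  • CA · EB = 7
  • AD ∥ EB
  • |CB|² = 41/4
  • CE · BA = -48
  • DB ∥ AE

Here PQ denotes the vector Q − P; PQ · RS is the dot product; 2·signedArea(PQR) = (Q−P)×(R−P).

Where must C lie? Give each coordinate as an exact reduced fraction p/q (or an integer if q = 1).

1. C_x = -6  [CA · EB = 7 ∩ 2·signedArea(CEA) = 38]
2. C_y = 19/2  [CA · EB = 7 ∩ 2·signedArea(CEA) = 38]
   → C = (-6, 19/2)

C = (-6, 19/2)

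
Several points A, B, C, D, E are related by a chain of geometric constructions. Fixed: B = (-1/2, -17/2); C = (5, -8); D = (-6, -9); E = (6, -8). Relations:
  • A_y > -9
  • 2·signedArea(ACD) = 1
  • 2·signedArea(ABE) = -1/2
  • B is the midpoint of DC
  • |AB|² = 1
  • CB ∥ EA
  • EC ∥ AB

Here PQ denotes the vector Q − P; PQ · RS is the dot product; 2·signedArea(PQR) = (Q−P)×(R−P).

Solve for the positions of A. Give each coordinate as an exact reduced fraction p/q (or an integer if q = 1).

1. A_x = 1/2  [EC ∥ AB ∩ CB ∥ EA]
2. A_y = -17/2  [EC ∥ AB ∩ CB ∥ EA]
   → A = (1/2, -17/2)

A = (1/2, -17/2)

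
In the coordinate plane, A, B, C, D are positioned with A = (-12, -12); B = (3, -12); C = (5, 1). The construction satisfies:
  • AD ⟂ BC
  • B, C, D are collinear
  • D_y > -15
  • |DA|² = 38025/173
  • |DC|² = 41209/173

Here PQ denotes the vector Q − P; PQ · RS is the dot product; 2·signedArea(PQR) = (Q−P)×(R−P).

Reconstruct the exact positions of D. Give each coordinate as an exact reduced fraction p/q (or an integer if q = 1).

D = (459/173, -2466/173)

1. D_x = 459/173  [B, C, D are collinear ∩ AD ⟂ BC]
2. D_y = -2466/173  [B, C, D are collinear ∩ AD ⟂ BC]
   → D = (459/173, -2466/173)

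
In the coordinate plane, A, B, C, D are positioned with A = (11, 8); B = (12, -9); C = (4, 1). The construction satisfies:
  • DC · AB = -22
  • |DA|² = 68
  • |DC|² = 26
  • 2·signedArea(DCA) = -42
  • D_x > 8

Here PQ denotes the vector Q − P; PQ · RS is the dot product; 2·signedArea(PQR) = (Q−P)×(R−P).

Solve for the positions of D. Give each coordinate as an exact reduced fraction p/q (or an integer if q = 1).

1. D_x = 9  [2·signedArea(DCA) = -42 ∩ DC · AB = -22]
2. D_y = 0  [2·signedArea(DCA) = -42 ∩ DC · AB = -22]
   → D = (9, 0)

D = (9, 0)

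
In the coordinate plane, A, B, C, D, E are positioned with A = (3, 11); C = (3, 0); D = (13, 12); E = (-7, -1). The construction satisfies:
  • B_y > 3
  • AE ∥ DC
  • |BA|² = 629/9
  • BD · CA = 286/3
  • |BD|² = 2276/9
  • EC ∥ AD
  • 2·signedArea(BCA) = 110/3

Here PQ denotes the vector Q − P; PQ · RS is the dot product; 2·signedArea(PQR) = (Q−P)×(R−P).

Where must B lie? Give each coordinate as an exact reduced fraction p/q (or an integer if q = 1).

B = (-1/3, 10/3)

1. B_x = -1/3  [2·signedArea(BCA) = 110/3 ∩ BD · CA = 286/3]
2. B_y = 10/3  [2·signedArea(BCA) = 110/3 ∩ BD · CA = 286/3]
   → B = (-1/3, 10/3)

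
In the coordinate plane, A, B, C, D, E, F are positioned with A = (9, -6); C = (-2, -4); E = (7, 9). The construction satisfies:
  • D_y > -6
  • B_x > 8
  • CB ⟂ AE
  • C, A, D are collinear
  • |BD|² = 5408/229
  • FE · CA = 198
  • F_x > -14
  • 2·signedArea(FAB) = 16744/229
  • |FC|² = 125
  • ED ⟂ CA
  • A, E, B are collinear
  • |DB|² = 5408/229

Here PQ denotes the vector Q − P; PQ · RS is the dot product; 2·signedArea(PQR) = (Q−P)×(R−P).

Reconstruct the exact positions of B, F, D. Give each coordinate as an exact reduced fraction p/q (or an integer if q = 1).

B = (1957/229, -594/229)
D = (553/125, -646/125)
F = (-13, -2)

1. B_x = 1957/229  [A, E, B are collinear ∩ CB ⟂ AE]
2. B_y = -594/229  [A, E, B are collinear ∩ CB ⟂ AE]
   → B = (1957/229, -594/229)
3. F_x = -13  [2·signedArea(FAB) = 16744/229 ∩ FE · CA = 198]
4. F_y = -2  [2·signedArea(FAB) = 16744/229 ∩ FE · CA = 198]
   → F = (-13, -2)
5. D_x = 553/125  [C, A, D are collinear ∩ ED ⟂ CA]
6. D_y = -646/125  [C, A, D are collinear ∩ ED ⟂ CA]
   → D = (553/125, -646/125)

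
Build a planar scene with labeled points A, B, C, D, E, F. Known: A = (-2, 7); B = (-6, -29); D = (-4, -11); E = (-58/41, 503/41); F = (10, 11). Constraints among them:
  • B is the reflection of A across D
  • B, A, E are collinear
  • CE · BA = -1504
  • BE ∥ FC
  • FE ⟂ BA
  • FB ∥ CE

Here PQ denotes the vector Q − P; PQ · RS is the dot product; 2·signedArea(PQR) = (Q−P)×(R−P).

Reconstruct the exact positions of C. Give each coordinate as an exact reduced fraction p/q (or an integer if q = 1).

C = (598/41, 2143/41)

1. C_x = 598/41  [FB ∥ CE ∩ BE ∥ FC]
2. C_y = 2143/41  [FB ∥ CE ∩ BE ∥ FC]
   → C = (598/41, 2143/41)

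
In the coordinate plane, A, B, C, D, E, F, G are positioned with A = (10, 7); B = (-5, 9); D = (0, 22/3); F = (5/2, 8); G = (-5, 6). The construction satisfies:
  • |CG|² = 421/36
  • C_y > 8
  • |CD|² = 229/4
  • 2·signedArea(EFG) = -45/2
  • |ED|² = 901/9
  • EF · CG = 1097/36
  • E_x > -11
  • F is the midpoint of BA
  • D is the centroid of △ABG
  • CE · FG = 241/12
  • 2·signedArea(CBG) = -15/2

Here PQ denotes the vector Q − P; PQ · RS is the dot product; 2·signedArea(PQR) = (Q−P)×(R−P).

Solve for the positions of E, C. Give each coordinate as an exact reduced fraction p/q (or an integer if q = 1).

1. C_x = -15/2  [2·signedArea(CBG) = -15/2]
2. C_y = 25/3  [|CD|² = 229/4]
   → C = (-15/2, 25/3)
3. E_x = -10  [2·signedArea(EFG) = -45/2 ∩ CE · FG = 241/12]
4. E_y = 23/3  [2·signedArea(EFG) = -45/2 ∩ CE · FG = 241/12]
   → E = (-10, 23/3)

C = (-15/2, 25/3)
E = (-10, 23/3)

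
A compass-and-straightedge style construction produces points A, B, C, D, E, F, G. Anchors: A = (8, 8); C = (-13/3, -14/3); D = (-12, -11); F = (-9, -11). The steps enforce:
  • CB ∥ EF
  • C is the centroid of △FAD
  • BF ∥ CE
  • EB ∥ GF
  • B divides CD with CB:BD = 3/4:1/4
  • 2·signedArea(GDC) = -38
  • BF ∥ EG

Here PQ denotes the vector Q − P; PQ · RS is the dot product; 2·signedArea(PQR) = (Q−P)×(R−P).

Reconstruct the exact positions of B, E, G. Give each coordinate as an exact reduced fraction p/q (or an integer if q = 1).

1. B_x = -121/12  [B divides CD with CB:BD = 3/4:1/4]
2. B_y = -113/12  [B divides CD with CB:BD = 3/4:1/4]
   → B = (-121/12, -113/12)
3. E_x = -13/4  [CB ∥ EF ∩ BF ∥ CE]
4. E_y = -25/4  [CB ∥ EF ∩ BF ∥ CE]
   → E = (-13/4, -25/4)
5. G_x = -13/6  [EB ∥ GF ∩ BF ∥ EG]
6. G_y = -47/6  [EB ∥ GF ∩ BF ∥ EG]
   → G = (-13/6, -47/6)

B = (-121/12, -113/12)
E = (-13/4, -25/4)
G = (-13/6, -47/6)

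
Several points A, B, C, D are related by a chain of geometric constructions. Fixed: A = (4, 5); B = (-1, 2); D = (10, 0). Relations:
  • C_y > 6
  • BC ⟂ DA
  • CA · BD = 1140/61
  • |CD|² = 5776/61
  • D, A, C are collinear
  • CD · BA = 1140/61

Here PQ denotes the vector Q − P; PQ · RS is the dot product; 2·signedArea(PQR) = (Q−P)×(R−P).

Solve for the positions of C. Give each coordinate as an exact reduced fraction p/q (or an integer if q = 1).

1. C_x = 154/61  [D, A, C are collinear ∩ BC ⟂ DA]
2. C_y = 380/61  [D, A, C are collinear ∩ BC ⟂ DA]
   → C = (154/61, 380/61)

C = (154/61, 380/61)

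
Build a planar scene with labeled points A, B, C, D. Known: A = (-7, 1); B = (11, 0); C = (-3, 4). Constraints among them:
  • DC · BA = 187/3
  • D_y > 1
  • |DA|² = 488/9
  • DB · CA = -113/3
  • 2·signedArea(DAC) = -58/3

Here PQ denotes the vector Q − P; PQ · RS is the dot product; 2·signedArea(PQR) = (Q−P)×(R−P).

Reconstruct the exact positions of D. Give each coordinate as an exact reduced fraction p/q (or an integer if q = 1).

D = (1/3, 5/3)

1. D_x = 1/3  [DB · CA = -113/3 ∩ 2·signedArea(DAC) = -58/3]
2. D_y = 5/3  [DB · CA = -113/3 ∩ 2·signedArea(DAC) = -58/3]
   → D = (1/3, 5/3)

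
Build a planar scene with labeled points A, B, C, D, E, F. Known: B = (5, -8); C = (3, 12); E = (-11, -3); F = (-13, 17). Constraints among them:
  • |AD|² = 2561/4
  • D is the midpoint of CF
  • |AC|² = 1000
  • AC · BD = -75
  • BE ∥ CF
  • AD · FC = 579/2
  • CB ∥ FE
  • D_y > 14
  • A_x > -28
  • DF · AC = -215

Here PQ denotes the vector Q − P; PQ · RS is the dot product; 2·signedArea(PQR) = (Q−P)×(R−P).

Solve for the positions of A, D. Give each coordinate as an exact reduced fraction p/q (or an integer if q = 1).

A = (-27, 2)
D = (-5, 29/2)

1. D_x = -5  [D is the midpoint of CF]
2. D_y = 29/2  [D is the midpoint of CF]
   → D = (-5, 29/2)
3. A_x = -27  [AC · BD = -75 ∩ AD · FC = 579/2]
4. A_y = 2  [AC · BD = -75 ∩ AD · FC = 579/2]
   → A = (-27, 2)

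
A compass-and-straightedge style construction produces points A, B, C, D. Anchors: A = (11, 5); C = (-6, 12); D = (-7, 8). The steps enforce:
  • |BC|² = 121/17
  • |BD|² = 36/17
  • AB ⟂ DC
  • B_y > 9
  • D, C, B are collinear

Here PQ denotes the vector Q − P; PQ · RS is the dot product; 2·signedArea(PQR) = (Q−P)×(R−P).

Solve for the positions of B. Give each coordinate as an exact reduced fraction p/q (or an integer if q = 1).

B = (-113/17, 160/17)

1. B_x = -113/17  [D, C, B are collinear ∩ AB ⟂ DC]
2. B_y = 160/17  [D, C, B are collinear ∩ AB ⟂ DC]
   → B = (-113/17, 160/17)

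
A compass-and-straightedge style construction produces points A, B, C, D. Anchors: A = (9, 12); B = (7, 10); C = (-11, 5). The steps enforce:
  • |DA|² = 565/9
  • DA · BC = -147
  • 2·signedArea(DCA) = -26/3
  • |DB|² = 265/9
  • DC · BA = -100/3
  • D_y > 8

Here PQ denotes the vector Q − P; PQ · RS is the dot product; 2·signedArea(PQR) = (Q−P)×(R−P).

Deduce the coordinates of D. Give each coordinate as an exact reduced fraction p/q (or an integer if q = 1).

1. D_x = 5/3  [DA · BC = -147 ∩ DC · BA = -100/3]
2. D_y = 9  [DA · BC = -147 ∩ DC · BA = -100/3]
   → D = (5/3, 9)

D = (5/3, 9)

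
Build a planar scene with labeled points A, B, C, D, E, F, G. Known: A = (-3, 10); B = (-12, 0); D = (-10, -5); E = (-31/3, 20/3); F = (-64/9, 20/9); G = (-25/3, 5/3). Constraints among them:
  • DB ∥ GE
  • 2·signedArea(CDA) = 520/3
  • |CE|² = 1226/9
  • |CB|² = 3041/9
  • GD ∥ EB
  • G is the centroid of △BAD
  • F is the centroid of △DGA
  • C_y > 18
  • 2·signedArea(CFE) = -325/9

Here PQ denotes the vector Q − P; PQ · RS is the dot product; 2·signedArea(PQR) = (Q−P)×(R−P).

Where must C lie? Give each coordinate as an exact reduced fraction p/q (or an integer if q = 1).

1. C_x = -32/3  [2·signedArea(CDA) = 520/3 ∩ 2·signedArea(CFE) = -325/9]
2. C_y = 55/3  [2·signedArea(CDA) = 520/3 ∩ 2·signedArea(CFE) = -325/9]
   → C = (-32/3, 55/3)

C = (-32/3, 55/3)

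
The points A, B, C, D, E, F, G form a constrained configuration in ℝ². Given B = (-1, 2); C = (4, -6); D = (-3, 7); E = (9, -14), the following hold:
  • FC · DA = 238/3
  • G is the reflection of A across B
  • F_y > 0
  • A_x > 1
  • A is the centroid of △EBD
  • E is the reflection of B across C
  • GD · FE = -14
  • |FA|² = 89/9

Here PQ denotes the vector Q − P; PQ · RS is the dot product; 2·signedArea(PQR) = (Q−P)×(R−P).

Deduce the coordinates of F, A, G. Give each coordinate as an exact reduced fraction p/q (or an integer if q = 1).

A = (5/3, -5/3)
F = (0, 1)
G = (-11/3, 17/3)

1. A_x = 5/3  [A is the centroid of △EBD]
2. A_y = -5/3  [A is the centroid of △EBD]
   → A = (5/3, -5/3)
3. G_x = -11/3  [G is the reflection of A across B]
4. G_y = 17/3  [G is the reflection of A across B]
   → G = (-11/3, 17/3)
5. F_x = 0  [FC · DA = 238/3 ∩ GD · FE = -14]
6. F_y = 1  [FC · DA = 238/3 ∩ GD · FE = -14]
   → F = (0, 1)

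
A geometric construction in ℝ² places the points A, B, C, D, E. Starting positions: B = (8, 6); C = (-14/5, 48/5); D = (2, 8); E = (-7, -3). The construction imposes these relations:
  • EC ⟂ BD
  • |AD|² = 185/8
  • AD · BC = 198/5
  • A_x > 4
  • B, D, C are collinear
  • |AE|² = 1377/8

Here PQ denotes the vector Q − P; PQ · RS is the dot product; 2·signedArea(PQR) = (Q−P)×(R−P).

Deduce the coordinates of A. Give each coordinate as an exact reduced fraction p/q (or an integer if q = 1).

A = (17/4, 15/4)

1. A_x = 17/4  [line 54/5·x + -18/5·y + -162/5 = 0 ∩ |AE|² = 1377/8]
2. A_y = 15/4  [line 54/5·x + -18/5·y + -162/5 = 0 ∩ |AE|² = 1377/8]
   → A = (17/4, 15/4)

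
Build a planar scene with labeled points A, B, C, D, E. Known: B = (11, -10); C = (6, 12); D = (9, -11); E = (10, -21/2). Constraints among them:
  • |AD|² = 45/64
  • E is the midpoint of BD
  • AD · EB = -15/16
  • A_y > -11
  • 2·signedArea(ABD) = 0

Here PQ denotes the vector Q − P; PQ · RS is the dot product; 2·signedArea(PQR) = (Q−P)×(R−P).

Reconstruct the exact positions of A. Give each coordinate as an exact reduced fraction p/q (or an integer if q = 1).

A = (39/4, -85/8)

1. A_x = 39/4  [2·signedArea(ABD) = 0 ∩ AD · EB = -15/16]
2. A_y = -85/8  [2·signedArea(ABD) = 0 ∩ AD · EB = -15/16]
   → A = (39/4, -85/8)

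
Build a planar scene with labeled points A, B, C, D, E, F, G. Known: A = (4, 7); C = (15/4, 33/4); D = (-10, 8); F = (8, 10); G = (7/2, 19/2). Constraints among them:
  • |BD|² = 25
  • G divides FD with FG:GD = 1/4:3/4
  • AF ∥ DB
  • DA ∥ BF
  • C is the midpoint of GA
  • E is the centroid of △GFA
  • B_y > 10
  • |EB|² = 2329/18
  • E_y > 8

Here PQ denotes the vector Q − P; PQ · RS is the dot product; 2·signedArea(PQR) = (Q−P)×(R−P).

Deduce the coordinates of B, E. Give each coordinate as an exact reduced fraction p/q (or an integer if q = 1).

B = (-6, 11)
E = (31/6, 53/6)

1. B_x = -6  [DA ∥ BF ∩ AF ∥ DB]
2. B_y = 11  [DA ∥ BF ∩ AF ∥ DB]
   → B = (-6, 11)
3. E_x = 31/6  [E is the centroid of △GFA]
4. E_y = 53/6  [E is the centroid of △GFA]
   → E = (31/6, 53/6)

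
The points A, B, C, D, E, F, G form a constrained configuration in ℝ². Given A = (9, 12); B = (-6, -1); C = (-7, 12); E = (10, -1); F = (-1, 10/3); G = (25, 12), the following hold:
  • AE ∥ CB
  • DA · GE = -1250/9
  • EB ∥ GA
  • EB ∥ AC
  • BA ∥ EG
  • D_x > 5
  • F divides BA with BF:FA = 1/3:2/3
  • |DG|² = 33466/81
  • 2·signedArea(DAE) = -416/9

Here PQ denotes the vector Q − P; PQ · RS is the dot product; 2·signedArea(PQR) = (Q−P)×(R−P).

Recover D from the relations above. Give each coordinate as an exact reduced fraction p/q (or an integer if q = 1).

D = (6, 43/9)

1. D_x = 6  [2·signedArea(DAE) = -416/9 ∩ DA · GE = -1250/9]
2. D_y = 43/9  [2·signedArea(DAE) = -416/9 ∩ DA · GE = -1250/9]
   → D = (6, 43/9)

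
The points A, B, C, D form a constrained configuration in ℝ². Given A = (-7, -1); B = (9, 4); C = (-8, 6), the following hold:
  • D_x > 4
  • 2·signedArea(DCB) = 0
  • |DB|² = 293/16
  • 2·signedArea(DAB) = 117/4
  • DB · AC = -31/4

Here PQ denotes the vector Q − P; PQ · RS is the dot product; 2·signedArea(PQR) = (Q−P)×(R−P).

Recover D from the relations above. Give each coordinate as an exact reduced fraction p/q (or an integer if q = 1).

1. D_x = 19/4  [2·signedArea(DCB) = 0 ∩ DB · AC = -31/4]
2. D_y = 9/2  [2·signedArea(DCB) = 0 ∩ DB · AC = -31/4]
   → D = (19/4, 9/2)

D = (19/4, 9/2)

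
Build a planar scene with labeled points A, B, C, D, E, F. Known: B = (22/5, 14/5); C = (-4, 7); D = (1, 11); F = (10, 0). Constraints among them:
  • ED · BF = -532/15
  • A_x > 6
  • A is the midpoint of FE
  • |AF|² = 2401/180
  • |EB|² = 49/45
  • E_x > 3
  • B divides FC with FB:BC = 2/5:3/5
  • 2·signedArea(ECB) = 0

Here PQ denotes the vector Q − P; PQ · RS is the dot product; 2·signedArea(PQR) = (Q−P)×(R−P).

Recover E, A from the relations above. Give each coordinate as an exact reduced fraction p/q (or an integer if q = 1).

A = (101/15, 49/30)
E = (52/15, 49/15)

1. E_x = 52/15  [2·signedArea(ECB) = 0 ∩ ED · BF = -532/15]
2. E_y = 49/15  [2·signedArea(ECB) = 0 ∩ ED · BF = -532/15]
   → E = (52/15, 49/15)
3. A_x = 101/15  [A is the midpoint of FE]
4. A_y = 49/30  [A is the midpoint of FE]
   → A = (101/15, 49/30)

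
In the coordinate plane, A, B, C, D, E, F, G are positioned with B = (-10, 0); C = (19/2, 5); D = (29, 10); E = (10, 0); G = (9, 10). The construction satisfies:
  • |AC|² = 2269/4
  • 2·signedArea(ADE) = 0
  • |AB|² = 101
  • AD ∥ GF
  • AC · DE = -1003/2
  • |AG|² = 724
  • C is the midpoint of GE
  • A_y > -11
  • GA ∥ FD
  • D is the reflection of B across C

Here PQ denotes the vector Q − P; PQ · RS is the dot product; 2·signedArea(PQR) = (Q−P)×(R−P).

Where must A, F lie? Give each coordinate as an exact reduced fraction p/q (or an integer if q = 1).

A = (-9, -10)
F = (47, 30)

1. A_x = -9  [2·signedArea(ADE) = 0 ∩ AC · DE = -1003/2]
2. A_y = -10  [2·signedArea(ADE) = 0 ∩ AC · DE = -1003/2]
   → A = (-9, -10)
3. F_x = 47  [GA ∥ FD ∩ AD ∥ GF]
4. F_y = 30  [GA ∥ FD ∩ AD ∥ GF]
   → F = (47, 30)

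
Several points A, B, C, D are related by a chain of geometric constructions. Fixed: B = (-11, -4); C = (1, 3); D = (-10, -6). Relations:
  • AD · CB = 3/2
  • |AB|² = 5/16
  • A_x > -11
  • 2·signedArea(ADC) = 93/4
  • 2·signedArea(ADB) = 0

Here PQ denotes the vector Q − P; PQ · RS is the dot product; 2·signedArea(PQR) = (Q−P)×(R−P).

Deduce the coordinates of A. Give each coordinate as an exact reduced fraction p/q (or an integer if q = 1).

1. A_x = -43/4  [2·signedArea(ADB) = 0 ∩ 2·signedArea(ADC) = 93/4]
2. A_y = -9/2  [2·signedArea(ADB) = 0 ∩ 2·signedArea(ADC) = 93/4]
   → A = (-43/4, -9/2)

A = (-43/4, -9/2)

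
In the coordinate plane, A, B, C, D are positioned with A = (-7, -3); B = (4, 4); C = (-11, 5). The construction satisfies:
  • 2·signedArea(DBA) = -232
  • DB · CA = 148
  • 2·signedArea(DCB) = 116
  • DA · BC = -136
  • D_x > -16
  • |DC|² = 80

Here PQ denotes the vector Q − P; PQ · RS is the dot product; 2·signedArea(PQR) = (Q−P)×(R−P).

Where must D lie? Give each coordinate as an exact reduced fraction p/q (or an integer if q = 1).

1. D_x = -15  [2·signedArea(DCB) = 116 ∩ DB · CA = 148]
2. D_y = 13  [2·signedArea(DCB) = 116 ∩ DB · CA = 148]
   → D = (-15, 13)

D = (-15, 13)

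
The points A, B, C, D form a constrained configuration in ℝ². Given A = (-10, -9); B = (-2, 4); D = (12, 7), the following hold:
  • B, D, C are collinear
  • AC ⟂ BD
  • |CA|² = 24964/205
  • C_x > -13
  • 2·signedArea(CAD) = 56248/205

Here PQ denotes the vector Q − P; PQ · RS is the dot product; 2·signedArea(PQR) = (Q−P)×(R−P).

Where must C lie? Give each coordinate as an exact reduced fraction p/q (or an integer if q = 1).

1. C_x = -2524/205  [B, D, C are collinear ∩ AC ⟂ BD]
2. C_y = 367/205  [B, D, C are collinear ∩ AC ⟂ BD]
   → C = (-2524/205, 367/205)

C = (-2524/205, 367/205)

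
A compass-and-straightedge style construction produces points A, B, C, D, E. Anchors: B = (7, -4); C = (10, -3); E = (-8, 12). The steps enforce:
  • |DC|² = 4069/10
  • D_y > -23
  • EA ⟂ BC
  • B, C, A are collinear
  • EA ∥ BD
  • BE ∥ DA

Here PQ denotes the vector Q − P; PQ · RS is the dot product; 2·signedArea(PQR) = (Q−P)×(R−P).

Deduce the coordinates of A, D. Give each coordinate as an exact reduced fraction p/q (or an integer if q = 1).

A = (-17/10, -69/10)
D = (133/10, -229/10)

1. A_x = -17/10  [B, C, A are collinear ∩ EA ⟂ BC]
2. A_y = -69/10  [B, C, A are collinear ∩ EA ⟂ BC]
   → A = (-17/10, -69/10)
3. D_x = 133/10  [BE ∥ DA ∩ EA ∥ BD]
4. D_y = -229/10  [BE ∥ DA ∩ EA ∥ BD]
   → D = (133/10, -229/10)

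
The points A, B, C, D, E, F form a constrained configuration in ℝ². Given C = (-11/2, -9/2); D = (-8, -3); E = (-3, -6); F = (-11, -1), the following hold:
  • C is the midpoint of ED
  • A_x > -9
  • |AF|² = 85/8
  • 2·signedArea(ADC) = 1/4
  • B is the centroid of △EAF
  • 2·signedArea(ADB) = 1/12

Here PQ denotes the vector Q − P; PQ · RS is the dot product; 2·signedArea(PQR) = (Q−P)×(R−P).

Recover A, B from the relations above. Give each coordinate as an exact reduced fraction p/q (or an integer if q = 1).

1. A_x = -33/4  [line 3/2·x + 5/2·y + 77/4 = 0 ∩ |AF|² = 85/8]
2. A_y = -11/4  [line 3/2·x + 5/2·y + 77/4 = 0 ∩ |AF|² = 85/8]
   → A = (-33/4, -11/4)
3. B_x = -89/12  [2·signedArea(ADB) = 1/12 ∩ B is the centroid of △EAF]
4. B_y = -13/4  [2·signedArea(ADB) = 1/12 ∩ B is the centroid of △EAF]
   → B = (-89/12, -13/4)

A = (-33/4, -11/4)
B = (-89/12, -13/4)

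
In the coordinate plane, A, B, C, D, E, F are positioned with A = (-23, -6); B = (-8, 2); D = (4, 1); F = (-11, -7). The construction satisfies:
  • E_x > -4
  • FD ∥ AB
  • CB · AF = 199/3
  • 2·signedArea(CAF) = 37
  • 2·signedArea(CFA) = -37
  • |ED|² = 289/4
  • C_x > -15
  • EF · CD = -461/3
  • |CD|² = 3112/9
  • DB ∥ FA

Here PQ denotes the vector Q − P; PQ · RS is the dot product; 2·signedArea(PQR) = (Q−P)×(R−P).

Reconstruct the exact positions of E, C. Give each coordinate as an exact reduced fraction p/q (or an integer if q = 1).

1. C_x = -14  [2·signedArea(CFA) = -37 ∩ CB · AF = 199/3]
2. C_y = -11/3  [2·signedArea(CFA) = -37 ∩ CB · AF = 199/3]
   → C = (-14, -11/3)
3. E_x = -7/2  [line -18·x + -14/3·y + -77 = 0 ∩ |ED|² = 289/4]
4. E_y = -3  [line -18·x + -14/3·y + -77 = 0 ∩ |ED|² = 289/4]
   → E = (-7/2, -3)

C = (-14, -11/3)
E = (-7/2, -3)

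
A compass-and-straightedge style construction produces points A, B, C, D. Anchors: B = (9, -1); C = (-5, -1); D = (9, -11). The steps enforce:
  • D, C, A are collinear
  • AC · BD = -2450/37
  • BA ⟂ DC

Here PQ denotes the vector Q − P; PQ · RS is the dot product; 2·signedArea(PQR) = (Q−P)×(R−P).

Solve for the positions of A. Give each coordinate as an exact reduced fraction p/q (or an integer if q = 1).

1. A_x = 158/37  [D, C, A are collinear ∩ BA ⟂ DC]
2. A_y = -282/37  [D, C, A are collinear ∩ BA ⟂ DC]
   → A = (158/37, -282/37)

A = (158/37, -282/37)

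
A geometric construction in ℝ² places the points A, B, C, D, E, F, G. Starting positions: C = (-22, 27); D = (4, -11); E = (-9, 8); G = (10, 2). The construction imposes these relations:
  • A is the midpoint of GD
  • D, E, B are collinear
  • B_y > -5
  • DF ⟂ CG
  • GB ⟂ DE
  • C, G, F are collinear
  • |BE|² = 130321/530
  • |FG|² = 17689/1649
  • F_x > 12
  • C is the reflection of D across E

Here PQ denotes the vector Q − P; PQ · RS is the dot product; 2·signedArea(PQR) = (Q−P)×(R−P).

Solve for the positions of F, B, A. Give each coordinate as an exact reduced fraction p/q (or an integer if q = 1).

1. F_x = 20746/1649  [C, G, F are collinear ∩ DF ⟂ CG]
2. F_y = -27/1649  [C, G, F are collinear ∩ DF ⟂ CG]
   → F = (20746/1649, -27/1649)
3. B_x = -77/530  [D, E, B are collinear ∩ GB ⟂ DE]
4. B_y = -2619/530  [D, E, B are collinear ∩ GB ⟂ DE]
   → B = (-77/530, -2619/530)
5. A_x = 7  [A is the midpoint of GD]
6. A_y = -9/2  [A is the midpoint of GD]
   → A = (7, -9/2)

A = (7, -9/2)
B = (-77/530, -2619/530)
F = (20746/1649, -27/1649)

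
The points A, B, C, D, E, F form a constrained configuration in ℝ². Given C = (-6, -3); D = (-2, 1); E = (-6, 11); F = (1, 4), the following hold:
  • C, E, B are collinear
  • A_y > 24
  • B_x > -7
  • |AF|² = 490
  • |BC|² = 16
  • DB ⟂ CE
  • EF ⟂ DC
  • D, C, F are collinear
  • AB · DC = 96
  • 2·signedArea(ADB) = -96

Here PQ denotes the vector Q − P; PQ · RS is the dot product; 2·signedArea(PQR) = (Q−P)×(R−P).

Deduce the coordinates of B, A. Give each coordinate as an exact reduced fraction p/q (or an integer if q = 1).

A = (-6, 25)
B = (-6, 1)

1. B_x = -6  [C, E, B are collinear ∩ DB ⟂ CE]
2. B_y = 1  [C, E, B are collinear ∩ DB ⟂ CE]
   → B = (-6, 1)
3. A_x = -6  [2·signedArea(ADB) = -96 ∩ AB · DC = 96]
4. A_y = 25  [2·signedArea(ADB) = -96 ∩ AB · DC = 96]
   → A = (-6, 25)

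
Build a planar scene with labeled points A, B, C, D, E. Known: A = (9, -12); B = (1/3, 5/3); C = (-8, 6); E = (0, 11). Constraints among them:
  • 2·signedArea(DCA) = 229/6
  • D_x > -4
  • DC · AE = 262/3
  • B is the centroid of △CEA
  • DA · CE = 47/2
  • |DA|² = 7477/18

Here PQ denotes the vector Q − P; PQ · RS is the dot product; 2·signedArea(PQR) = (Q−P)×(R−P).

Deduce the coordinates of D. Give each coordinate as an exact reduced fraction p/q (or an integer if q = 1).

1. D_x = -23/6  [2·signedArea(DCA) = 229/6 ∩ DA · CE = 47/2]
2. D_y = 23/6  [2·signedArea(DCA) = 229/6 ∩ DA · CE = 47/2]
   → D = (-23/6, 23/6)

D = (-23/6, 23/6)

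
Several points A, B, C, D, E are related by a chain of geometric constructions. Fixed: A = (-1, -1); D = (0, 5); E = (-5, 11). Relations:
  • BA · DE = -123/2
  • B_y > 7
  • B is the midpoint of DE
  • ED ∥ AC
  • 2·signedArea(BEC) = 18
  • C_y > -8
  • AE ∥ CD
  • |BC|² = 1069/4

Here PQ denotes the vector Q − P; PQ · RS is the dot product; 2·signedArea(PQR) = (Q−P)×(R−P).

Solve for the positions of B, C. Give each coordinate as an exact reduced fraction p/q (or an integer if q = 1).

1. B_x = -5/2  [B is the midpoint of DE]
2. B_y = 8  [B is the midpoint of DE]
   → B = (-5/2, 8)
3. C_x = 4  [AE ∥ CD ∩ ED ∥ AC]
4. C_y = -7  [AE ∥ CD ∩ ED ∥ AC]
   → C = (4, -7)

B = (-5/2, 8)
C = (4, -7)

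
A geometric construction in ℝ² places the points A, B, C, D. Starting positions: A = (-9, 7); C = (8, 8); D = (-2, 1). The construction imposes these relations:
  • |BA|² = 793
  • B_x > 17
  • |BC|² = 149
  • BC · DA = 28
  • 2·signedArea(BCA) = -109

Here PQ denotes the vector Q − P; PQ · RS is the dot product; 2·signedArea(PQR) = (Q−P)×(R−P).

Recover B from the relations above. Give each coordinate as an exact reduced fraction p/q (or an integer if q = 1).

B = (18, 15)

1. B_x = 18  [BC · DA = 28 ∩ 2·signedArea(BCA) = -109]
2. B_y = 15  [BC · DA = 28 ∩ 2·signedArea(BCA) = -109]
   → B = (18, 15)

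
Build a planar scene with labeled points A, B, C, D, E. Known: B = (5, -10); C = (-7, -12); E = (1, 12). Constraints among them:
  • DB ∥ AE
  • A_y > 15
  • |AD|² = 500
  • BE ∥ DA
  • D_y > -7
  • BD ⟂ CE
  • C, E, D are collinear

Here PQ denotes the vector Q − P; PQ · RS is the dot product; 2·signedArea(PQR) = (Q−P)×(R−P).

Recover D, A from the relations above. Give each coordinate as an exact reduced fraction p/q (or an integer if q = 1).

A = (-46/5, 77/5)
D = (-26/5, -33/5)

1. D_x = -26/5  [C, E, D are collinear ∩ BD ⟂ CE]
2. D_y = -33/5  [C, E, D are collinear ∩ BD ⟂ CE]
   → D = (-26/5, -33/5)
3. A_x = -46/5  [DB ∥ AE ∩ BE ∥ DA]
4. A_y = 77/5  [DB ∥ AE ∩ BE ∥ DA]
   → A = (-46/5, 77/5)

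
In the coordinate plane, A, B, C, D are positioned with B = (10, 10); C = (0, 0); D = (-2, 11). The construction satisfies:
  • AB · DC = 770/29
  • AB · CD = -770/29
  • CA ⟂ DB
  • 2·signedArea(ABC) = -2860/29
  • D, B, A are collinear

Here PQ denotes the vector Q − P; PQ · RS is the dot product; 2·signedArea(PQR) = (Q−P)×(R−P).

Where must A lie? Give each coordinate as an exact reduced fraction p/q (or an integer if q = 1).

1. A_x = 26/29  [D, B, A are collinear ∩ CA ⟂ DB]
2. A_y = 312/29  [D, B, A are collinear ∩ CA ⟂ DB]
   → A = (26/29, 312/29)

A = (26/29, 312/29)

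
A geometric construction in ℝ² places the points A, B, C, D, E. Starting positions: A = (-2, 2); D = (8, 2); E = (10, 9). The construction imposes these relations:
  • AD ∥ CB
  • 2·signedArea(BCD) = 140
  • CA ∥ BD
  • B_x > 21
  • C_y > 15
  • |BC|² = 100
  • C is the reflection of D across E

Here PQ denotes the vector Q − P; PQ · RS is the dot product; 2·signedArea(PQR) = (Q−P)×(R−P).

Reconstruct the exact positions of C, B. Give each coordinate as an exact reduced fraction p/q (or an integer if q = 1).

1. C_x = 12  [C is the reflection of D across E]
2. C_y = 16  [C is the reflection of D across E]
   → C = (12, 16)
3. B_x = 22  [CA ∥ BD ∩ AD ∥ CB]
4. B_y = 16  [CA ∥ BD ∩ AD ∥ CB]
   → B = (22, 16)

B = (22, 16)
C = (12, 16)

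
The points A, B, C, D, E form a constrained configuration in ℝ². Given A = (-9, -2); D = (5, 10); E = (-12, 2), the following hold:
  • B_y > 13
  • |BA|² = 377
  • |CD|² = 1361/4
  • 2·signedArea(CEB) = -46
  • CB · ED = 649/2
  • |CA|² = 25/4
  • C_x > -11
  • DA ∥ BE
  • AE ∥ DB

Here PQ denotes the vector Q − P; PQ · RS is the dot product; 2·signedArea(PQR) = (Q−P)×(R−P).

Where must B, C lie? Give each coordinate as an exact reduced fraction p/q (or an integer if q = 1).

B = (2, 14)
C = (-21/2, 0)

1. B_x = 2  [DA ∥ BE ∩ AE ∥ DB]
2. B_y = 14  [DA ∥ BE ∩ AE ∥ DB]
   → B = (2, 14)
3. C_x = -21/2  [CB · ED = 649/2 ∩ 2·signedArea(CEB) = -46]
4. C_y = 0  [CB · ED = 649/2 ∩ 2·signedArea(CEB) = -46]
   → C = (-21/2, 0)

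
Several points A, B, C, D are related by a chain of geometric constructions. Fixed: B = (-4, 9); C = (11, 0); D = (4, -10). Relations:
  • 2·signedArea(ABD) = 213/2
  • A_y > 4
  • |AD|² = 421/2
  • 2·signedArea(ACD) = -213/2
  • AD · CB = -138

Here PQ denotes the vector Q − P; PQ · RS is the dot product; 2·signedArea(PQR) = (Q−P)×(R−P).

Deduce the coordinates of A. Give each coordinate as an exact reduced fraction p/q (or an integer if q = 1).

1. A_x = 7/2  [AD · CB = -138 ∩ 2·signedArea(ACD) = -213/2]
2. A_y = 9/2  [AD · CB = -138 ∩ 2·signedArea(ACD) = -213/2]
   → A = (7/2, 9/2)

A = (7/2, 9/2)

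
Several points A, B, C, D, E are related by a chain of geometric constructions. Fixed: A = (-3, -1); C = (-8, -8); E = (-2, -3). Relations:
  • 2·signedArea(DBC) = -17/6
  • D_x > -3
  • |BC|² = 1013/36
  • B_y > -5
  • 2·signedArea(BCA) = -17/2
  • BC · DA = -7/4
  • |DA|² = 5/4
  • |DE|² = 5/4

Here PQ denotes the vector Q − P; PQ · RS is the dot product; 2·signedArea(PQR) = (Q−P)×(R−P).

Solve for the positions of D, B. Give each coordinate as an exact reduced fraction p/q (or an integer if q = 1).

B = (-25/6, -13/3)
D = (-5/2, -2)

1. B_x = -25/6  [line -7·x + 5·y + -15/2 = 0 ∩ |BC|² = 1013/36]
2. B_y = -13/3  [line -7·x + 5·y + -15/2 = 0 ∩ |BC|² = 1013/36]
   → B = (-25/6, -13/3)
3. D_x = -5/2  [2·signedArea(DBC) = -17/6 ∩ BC · DA = -7/4]
4. D_y = -2  [2·signedArea(DBC) = -17/6 ∩ BC · DA = -7/4]
   → D = (-5/2, -2)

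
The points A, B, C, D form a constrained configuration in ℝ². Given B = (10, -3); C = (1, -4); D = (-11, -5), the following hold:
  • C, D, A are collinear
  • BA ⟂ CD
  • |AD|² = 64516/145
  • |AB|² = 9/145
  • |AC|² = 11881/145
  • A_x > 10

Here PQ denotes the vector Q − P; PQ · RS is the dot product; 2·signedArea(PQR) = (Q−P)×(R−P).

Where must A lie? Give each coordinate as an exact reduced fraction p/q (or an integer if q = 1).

1. A_x = 1453/145  [C, D, A are collinear ∩ BA ⟂ CD]
2. A_y = -471/145  [C, D, A are collinear ∩ BA ⟂ CD]
   → A = (1453/145, -471/145)

A = (1453/145, -471/145)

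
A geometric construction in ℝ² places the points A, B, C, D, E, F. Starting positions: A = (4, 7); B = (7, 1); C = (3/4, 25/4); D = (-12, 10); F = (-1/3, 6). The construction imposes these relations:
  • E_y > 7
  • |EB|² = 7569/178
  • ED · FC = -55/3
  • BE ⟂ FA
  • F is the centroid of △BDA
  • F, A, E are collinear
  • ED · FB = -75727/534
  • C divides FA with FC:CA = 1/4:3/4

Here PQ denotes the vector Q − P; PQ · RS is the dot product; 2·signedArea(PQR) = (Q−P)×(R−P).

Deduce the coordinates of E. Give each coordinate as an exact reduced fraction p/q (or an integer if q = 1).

1. E_x = 985/178  [F, A, E are collinear ∩ BE ⟂ FA]
2. E_y = 1309/178  [F, A, E are collinear ∩ BE ⟂ FA]
   → E = (985/178, 1309/178)

E = (985/178, 1309/178)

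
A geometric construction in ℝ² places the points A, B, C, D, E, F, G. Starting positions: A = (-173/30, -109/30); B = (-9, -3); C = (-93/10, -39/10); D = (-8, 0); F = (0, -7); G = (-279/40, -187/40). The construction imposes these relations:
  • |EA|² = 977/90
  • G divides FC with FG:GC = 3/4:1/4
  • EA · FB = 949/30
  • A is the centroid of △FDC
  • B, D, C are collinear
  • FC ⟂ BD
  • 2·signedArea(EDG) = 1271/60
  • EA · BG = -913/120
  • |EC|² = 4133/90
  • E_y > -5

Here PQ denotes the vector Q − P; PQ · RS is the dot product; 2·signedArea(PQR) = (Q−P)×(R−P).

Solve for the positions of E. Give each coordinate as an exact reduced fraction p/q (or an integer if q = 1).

E = (-38/15, -64/15)

1. E_x = -38/15  [EA · FB = 949/30 ∩ 2·signedArea(EDG) = 1271/60]
2. E_y = -64/15  [EA · FB = 949/30 ∩ 2·signedArea(EDG) = 1271/60]
   → E = (-38/15, -64/15)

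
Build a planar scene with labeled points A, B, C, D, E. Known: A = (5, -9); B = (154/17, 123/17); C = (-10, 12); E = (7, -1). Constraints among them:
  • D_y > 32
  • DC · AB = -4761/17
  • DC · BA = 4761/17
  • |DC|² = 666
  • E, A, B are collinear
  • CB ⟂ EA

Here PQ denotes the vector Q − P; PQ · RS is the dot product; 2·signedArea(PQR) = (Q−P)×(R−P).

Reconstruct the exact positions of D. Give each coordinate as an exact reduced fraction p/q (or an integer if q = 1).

D = (-25, 33)

1. D_x = -25  [line -69/17·x + -276/17·y + 7383/17 = 0 ∩ |DC|² = 666]
2. D_y = 33  [line -69/17·x + -276/17·y + 7383/17 = 0 ∩ |DC|² = 666]
   → D = (-25, 33)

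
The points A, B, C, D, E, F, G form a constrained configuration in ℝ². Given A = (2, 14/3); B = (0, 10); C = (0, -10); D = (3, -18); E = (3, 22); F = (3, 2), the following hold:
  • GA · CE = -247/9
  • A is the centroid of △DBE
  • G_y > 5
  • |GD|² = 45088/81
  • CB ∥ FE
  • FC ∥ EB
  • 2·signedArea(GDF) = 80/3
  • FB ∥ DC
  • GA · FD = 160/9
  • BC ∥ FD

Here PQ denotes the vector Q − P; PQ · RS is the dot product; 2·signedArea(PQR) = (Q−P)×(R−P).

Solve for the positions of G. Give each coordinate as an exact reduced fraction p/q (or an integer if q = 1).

1. G_x = 5/3  [2·signedArea(GDF) = 80/3 ∩ GA · CE = -247/9]
2. G_y = 50/9  [2·signedArea(GDF) = 80/3 ∩ GA · CE = -247/9]
   → G = (5/3, 50/9)

G = (5/3, 50/9)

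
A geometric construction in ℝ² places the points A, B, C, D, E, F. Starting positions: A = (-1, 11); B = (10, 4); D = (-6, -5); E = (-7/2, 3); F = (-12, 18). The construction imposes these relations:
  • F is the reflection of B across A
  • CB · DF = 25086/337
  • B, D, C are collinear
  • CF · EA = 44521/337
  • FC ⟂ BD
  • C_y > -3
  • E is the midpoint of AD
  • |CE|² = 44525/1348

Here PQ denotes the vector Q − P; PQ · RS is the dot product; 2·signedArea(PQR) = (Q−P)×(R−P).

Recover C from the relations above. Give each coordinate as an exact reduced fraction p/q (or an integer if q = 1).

C = (-246/337, -686/337)

1. C_x = -246/337  [B, D, C are collinear ∩ FC ⟂ BD]
2. C_y = -686/337  [B, D, C are collinear ∩ FC ⟂ BD]
   → C = (-246/337, -686/337)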